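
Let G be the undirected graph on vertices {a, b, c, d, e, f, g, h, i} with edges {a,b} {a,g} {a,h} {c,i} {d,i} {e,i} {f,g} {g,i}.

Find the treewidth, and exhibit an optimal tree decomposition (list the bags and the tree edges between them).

Each bag holds 2 vertices, so the decomposition has width 1, which upper-bounds the treewidth. G has an edge, so its treewidth is at least 1. The upper and lower bounds meet at 1, so that is the treewidth.

Treewidth 1.
One such decomposition:
Bags: B1 = {a, g}  B2 = {a, b}  B3 = {g, i}  B4 = {c, i}  B5 = {a, h}  B6 = {f, g}  B7 = {d, i}  B8 = {e, i}
Tree: B1–B2, B1–B3, B3–B4, B2–B5, B1–B6, B4–B7, B3–B8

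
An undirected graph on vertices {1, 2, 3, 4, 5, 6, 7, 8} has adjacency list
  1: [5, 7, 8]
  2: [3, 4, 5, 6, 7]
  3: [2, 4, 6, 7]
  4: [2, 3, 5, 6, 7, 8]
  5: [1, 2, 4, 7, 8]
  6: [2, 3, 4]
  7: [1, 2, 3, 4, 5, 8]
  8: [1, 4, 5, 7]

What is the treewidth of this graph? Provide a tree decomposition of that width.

Each bag holds 4 vertices, so the decomposition has width 3, which upper-bounds the treewidth. Conversely, {1, 5, 7, 8} is a clique of size 4, and the vertices of any clique must share a bag in every tree decomposition; so some bag has ≥ 4 vertices and tw(G) ≥ 3. Hence tw(G) = 3 exactly.

Treewidth 3.
One such decomposition:
Bags: B1 = {4, 5, 7, 8}  B2 = {2, 4, 5, 7}  B3 = {2, 3, 4, 7}  B4 = {1, 5, 7, 8}  B5 = {2, 3, 4, 6}
Tree: B1–B2, B2–B3, B1–B4, B3–B5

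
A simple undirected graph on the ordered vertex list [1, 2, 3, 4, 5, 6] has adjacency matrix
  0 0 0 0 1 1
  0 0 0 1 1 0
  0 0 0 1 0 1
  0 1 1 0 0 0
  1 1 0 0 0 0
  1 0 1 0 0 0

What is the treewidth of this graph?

2

A width-2 tree decomposition is:
Bags: B1 = {2, 4, 5}  B2 = {1, 4, 5}  B3 = {1, 4, 6}  B4 = {3, 4, 6}
Tree: B1–B2, B2–B3, B3–B4
Every bag has size at most 3, so the width is 3 − 1 = 2 and tw(G) ≤ 2. The edges 4–2–5–1–6–3–4 form a cycle, so G is not a tree and its treewidth is at least 2. Therefore the treewidth is 2.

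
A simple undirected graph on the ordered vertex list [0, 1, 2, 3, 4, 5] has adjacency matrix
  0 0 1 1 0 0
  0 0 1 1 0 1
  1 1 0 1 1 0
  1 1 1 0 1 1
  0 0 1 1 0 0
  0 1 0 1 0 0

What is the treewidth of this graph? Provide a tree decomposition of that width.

Each bag holds 3 vertices, so the decomposition has width 2, which upper-bounds the treewidth. On the other hand G contains the 3-clique {0, 2, 3}. A clique must lie in a single bag of any decomposition, so no decomposition can have width below 2. The upper and lower bounds meet at 2, so that is the treewidth.

Treewidth 2.
Bags: B1 = {1, 3, 5}  B2 = {1, 2, 3}  B3 = {0, 2, 3}  B4 = {2, 3, 4}
Tree: B1–B2, B2–B3, B2–B4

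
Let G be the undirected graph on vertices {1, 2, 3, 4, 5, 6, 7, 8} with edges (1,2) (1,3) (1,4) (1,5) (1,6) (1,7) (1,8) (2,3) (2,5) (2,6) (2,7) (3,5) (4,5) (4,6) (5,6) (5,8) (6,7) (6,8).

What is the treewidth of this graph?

3

A width-3 tree decomposition is:
Bags: B1 = {1, 5, 6, 8}  B2 = {1, 2, 5, 6}  B3 = {1, 2, 6, 7}  B4 = {1, 2, 3, 5}  B5 = {1, 4, 5, 6}
Tree: B1–B2, B2–B3, B2–B4, B2–B5
The largest bag has 4 vertices, giving width 3; this decomposition certifies tw(G) ≤ 3. On the other hand G contains the 4-clique {1, 2, 3, 5}. A clique must lie in a single bag of any decomposition, so no decomposition can have width below 3. The upper and lower bounds meet at 3, so that is the treewidth.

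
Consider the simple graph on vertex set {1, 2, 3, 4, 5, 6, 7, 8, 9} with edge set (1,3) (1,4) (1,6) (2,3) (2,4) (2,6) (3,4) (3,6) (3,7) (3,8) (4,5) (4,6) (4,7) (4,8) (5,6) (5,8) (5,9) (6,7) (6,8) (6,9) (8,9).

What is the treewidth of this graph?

A width-3 tree decomposition is:
Bags: B1 = {3, 4, 6, 7}  B2 = {3, 4, 6, 8}  B3 = {4, 5, 6, 8}  B4 = {5, 6, 8, 9}  B5 = {2, 3, 4, 6}  B6 = {1, 3, 4, 6}
Tree: B1–B2, B2–B3, B3–B4, B2–B5, B2–B6
The largest bag has 4 vertices, giving width 3; this decomposition certifies tw(G) ≤ 3. For the lower bound, the 4 vertices {5, 6, 8, 9} are pairwise adjacent, and any tree decomposition puts a clique entirely inside one bag — forcing width ≥ 3. Combining the bounds, tw(G) = 3.

3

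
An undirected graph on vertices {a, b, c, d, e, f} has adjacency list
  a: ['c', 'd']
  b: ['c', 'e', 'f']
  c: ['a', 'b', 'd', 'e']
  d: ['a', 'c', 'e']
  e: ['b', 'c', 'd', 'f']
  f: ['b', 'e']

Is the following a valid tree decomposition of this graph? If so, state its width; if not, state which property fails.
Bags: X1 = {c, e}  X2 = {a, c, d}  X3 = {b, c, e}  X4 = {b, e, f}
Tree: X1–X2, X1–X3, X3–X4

No — edge (d,e) lies in no bag.

A tree decomposition must satisfy three properties: every vertex lies in some bag; for every edge, both endpoints lie together in some bag; and for every vertex, the bags containing it form a connected subtree. Here edge (d,e) lies in no bag, so the decomposition is invalid.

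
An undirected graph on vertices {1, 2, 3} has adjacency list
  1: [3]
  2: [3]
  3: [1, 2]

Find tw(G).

1

A width-1 tree decomposition is:
Bags: B1 = {2, 3}  B2 = {1, 3}
Tree: B1–B2
Each bag holds 2 vertices, so the decomposition has width 1, which upper-bounds the treewidth. Any graph with an edge has treewidth ≥ 1, and G has the edge 3–2. The upper and lower bounds meet at 1, so that is the treewidth.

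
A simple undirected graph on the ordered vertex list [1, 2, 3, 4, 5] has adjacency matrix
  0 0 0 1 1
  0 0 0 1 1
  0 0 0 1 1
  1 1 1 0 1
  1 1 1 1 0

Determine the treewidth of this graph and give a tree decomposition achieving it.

Each bag holds 3 vertices, so the decomposition has width 2, which upper-bounds the treewidth. For the lower bound, the 3 vertices {1, 4, 5} are pairwise adjacent, and any tree decomposition puts a clique entirely inside one bag — forcing width ≥ 2. Therefore the treewidth is 2.

Treewidth 2.
Bags: B1 = {3, 4, 5}  B2 = {1, 4, 5}  B3 = {2, 4, 5}
Tree: B1–B2, B1–B3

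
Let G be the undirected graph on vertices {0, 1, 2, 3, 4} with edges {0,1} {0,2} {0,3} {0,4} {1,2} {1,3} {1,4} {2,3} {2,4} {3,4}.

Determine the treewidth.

4

A width-4 tree decomposition is:
Bags: B1 = {0, 1, 2, 3, 4}
Tree: (single bag)
A single bag containing all 5 vertices is trivially a valid decomposition of width 4. Conversely, {0, 1, 2, 3, 4} is a clique of size 5, and the vertices of any clique must share a bag in every tree decomposition; so some bag has ≥ 5 vertices and tw(G) ≥ 4. Combining the bounds, tw(G) = 4.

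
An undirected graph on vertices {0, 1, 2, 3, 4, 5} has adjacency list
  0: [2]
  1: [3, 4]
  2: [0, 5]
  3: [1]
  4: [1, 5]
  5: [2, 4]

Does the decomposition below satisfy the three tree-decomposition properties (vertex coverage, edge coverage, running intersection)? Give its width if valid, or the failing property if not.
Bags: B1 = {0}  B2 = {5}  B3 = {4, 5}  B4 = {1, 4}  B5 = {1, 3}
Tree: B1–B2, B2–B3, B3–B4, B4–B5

No — vertex 2 appears in no bag.

A tree decomposition must satisfy three properties: every vertex lies in some bag; for every edge, both endpoints lie together in some bag; and for every vertex, the bags containing it form a connected subtree. Here vertex 2 appears in no bag, so the decomposition is invalid.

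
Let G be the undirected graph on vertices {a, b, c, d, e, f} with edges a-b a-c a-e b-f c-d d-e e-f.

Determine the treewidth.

2

A width-2 tree decomposition is:
Bags: B1 = {a, b, f}  B2 = {a, e, f}  B3 = {a, c, e}  B4 = {c, d, e}
Tree: B1–B2, B2–B3, B3–B4
Each bag holds 3 vertices, so the decomposition has width 2, which upper-bounds the treewidth. Since b–f–e–a–b is a cycle in G, G is not acyclic. Forests are exactly the graphs of treewidth ≤ 1, so tw(G) ≥ 2. Hence tw(G) = 2 exactly.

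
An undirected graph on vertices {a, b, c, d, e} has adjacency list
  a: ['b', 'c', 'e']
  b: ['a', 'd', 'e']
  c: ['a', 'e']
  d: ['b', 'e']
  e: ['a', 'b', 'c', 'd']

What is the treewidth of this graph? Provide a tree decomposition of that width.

The largest bag has 3 vertices, giving width 2; this decomposition certifies tw(G) ≤ 2. Conversely, {b, d, e} is a clique of size 3, and the vertices of any clique must share a bag in every tree decomposition; so some bag has ≥ 3 vertices and tw(G) ≥ 2. Hence tw(G) = 2 exactly.

Treewidth 2.
One such decomposition:
Bags: B1 = {a, c, e}  B2 = {a, b, e}  B3 = {b, d, e}
Tree: B1–B2, B2–B3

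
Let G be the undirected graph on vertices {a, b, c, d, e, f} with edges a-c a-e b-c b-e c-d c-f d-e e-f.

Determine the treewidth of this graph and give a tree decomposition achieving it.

Treewidth 2.
One optimal decomposition is:
Bags: B1 = {a, c, e}  B2 = {c, e, f}  B3 = {c, d, e}  B4 = {b, c, e}
Tree: B1–B2, B2–B3, B3–B4

Each bag holds 3 vertices, so the decomposition has width 2, which upper-bounds the treewidth. The edges e–a–c–f–e form a cycle, so G is not a tree and its treewidth is at least 2. Combining the bounds, tw(G) = 2.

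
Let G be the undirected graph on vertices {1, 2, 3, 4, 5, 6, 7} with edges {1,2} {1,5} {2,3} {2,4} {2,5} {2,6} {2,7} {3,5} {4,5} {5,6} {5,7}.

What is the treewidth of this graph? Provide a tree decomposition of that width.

Every bag has size at most 3, so the width is 3 − 1 = 2 and tw(G) ≤ 2. Conversely, {1, 2, 5} is a clique of size 3, and the vertices of any clique must share a bag in every tree decomposition; so some bag has ≥ 3 vertices and tw(G) ≥ 2. The upper and lower bounds meet at 2, so that is the treewidth.

Treewidth 2.
One such decomposition:
Bags: B1 = {2, 5, 7}  B2 = {2, 5, 6}  B3 = {2, 4, 5}  B4 = {1, 2, 5}  B5 = {2, 3, 5}
Tree: B1–B2, B2–B3, B1–B4, B3–B5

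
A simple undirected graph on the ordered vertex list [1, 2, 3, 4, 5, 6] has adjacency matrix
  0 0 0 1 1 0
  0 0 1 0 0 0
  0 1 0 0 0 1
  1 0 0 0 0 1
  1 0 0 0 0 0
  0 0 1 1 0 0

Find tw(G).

A width-1 tree decomposition is:
Bags: B1 = {1, 5}  B2 = {1, 4}  B3 = {4, 6}  B4 = {3, 6}  B5 = {2, 3}
Tree: B1–B2, B2–B3, B3–B4, B4–B5
Every bag has size at most 2, so the width is 2 − 1 = 1 and tw(G) ≤ 1. G has an edge, so its treewidth is at least 1. Combining the bounds, tw(G) = 1.

1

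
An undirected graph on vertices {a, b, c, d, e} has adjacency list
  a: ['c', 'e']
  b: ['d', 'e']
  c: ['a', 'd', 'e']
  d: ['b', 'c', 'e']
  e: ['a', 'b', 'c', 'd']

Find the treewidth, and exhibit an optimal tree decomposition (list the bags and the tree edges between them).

Treewidth 2.
Bags: B1 = {a, c, e}  B2 = {c, d, e}  B3 = {b, d, e}
Tree: B1–B2, B2–B3

Each bag holds 3 vertices, so the decomposition has width 2, which upper-bounds the treewidth. On the other hand G contains the 3-clique {c, d, e}. A clique must lie in a single bag of any decomposition, so no decomposition can have width below 2. Combining the bounds, tw(G) = 2.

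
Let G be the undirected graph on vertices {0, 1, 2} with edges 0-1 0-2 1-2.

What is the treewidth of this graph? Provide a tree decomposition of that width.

Treewidth 2.
One optimal decomposition is:
Bags: B1 = {0, 1, 2}
Tree: (single bag)

With just one bag of size 3, the width is 3 − 1 = 2, so tw(G) ≤ 2. For the lower bound, the 3 vertices {0, 1, 2} are pairwise adjacent, and any tree decomposition puts a clique entirely inside one bag — forcing width ≥ 2. Combining the bounds, tw(G) = 2.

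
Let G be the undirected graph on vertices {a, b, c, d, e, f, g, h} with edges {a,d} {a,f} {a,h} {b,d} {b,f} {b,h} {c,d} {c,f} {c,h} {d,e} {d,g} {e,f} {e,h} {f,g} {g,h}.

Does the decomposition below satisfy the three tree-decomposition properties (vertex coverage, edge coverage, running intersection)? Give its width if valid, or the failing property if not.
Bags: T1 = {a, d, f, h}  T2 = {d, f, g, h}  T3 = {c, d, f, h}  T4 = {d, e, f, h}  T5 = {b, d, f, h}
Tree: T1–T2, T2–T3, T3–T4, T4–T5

Yes; width 3.

Checking the three conditions: (i) the bags cover all of {a, b, c, d, e, f, g, h}; (ii) for each edge, some bag contains both endpoints; (iii) the bags containing any fixed vertex form a subtree. All hold, so the decomposition is valid with width 4 − 1 = 3.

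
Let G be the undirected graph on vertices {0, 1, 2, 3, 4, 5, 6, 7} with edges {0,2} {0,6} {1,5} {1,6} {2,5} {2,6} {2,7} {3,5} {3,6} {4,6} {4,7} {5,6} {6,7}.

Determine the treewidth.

A width-2 tree decomposition is:
Bags: B1 = {0, 2, 6}  B2 = {2, 6, 7}  B3 = {2, 5, 6}  B4 = {3, 5, 6}  B5 = {1, 5, 6}  B6 = {4, 6, 7}
Tree: B1–B2, B2–B3, B3–B4, B4–B5, B2–B6
The largest bag has 3 vertices, giving width 2; this decomposition certifies tw(G) ≤ 2. Conversely, {1, 5, 6} is a clique of size 3, and the vertices of any clique must share a bag in every tree decomposition; so some bag has ≥ 3 vertices and tw(G) ≥ 2. Combining the bounds, tw(G) = 2.

2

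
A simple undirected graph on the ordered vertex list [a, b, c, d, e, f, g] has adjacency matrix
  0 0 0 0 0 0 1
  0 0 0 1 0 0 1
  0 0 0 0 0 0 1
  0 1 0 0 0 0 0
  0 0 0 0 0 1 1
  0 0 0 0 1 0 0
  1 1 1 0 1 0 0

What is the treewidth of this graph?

A width-1 tree decomposition is:
Bags: B1 = {b, g}  B2 = {b, d}  B3 = {e, g}  B4 = {c, g}  B5 = {e, f}  B6 = {a, g}
Tree: B1–B2, B1–B3, B1–B4, B3–B5, B3–B6
Each bag holds 2 vertices, so the decomposition has width 1, which upper-bounds the treewidth. Since G has at least one edge (e.g. b–g), it is not an edgeless graph, so tw(G) ≥ 1. The upper and lower bounds meet at 1, so that is the treewidth.

1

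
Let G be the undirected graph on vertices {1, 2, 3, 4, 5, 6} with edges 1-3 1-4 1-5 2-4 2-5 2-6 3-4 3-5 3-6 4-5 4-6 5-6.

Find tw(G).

A width-3 tree decomposition is:
Bags: B1 = {1, 3, 4, 5}  B2 = {3, 4, 5, 6}  B3 = {2, 4, 5, 6}
Tree: B1–B2, B2–B3
Each bag holds 4 vertices, so the decomposition has width 3, which upper-bounds the treewidth. On the other hand G contains the 4-clique {2, 4, 5, 6}. A clique must lie in a single bag of any decomposition, so no decomposition can have width below 3. Hence tw(G) = 3 exactly.

3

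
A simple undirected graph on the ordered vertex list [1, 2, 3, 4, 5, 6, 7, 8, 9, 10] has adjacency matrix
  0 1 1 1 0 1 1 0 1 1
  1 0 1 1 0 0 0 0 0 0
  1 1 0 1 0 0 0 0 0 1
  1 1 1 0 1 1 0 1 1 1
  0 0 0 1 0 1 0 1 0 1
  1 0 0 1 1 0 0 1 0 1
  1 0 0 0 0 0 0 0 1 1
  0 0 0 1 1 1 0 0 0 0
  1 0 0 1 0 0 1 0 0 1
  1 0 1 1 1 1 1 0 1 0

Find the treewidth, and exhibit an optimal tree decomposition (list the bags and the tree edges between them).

The largest bag has 4 vertices, giving width 3; this decomposition certifies tw(G) ≤ 3. For the lower bound, the 4 vertices {4, 5, 6, 8} are pairwise adjacent, and any tree decomposition puts a clique entirely inside one bag — forcing width ≥ 3. Hence tw(G) = 3 exactly.

Treewidth 3.
Bags: B1 = {1, 4, 9, 10}  B2 = {1, 4, 6, 10}  B3 = {1, 7, 9, 10}  B4 = {1, 3, 4, 10}  B5 = {1, 2, 3, 4}  B6 = {4, 5, 6, 10}  B7 = {4, 5, 6, 8}
Tree: B1–B2, B1–B3, B2–B4, B4–B5, B2–B6, B6–B7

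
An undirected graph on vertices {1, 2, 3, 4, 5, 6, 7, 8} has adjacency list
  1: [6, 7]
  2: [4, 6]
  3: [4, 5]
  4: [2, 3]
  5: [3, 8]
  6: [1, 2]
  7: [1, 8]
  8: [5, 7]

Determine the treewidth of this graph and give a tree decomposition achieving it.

Every bag has size at most 3, so the width is 3 − 1 = 2 and tw(G) ≤ 2. The edges 8–5–3–4–2–6–1–7–8 form a cycle, so G is not a tree and its treewidth is at least 2. Combining the bounds, tw(G) = 2.

Treewidth 2.
Bags: B1 = {3, 5, 8}  B2 = {3, 4, 8}  B3 = {2, 4, 8}  B4 = {2, 6, 8}  B5 = {1, 6, 8}  B6 = {1, 7, 8}
Tree: B1–B2, B2–B3, B3–B4, B4–B5, B5–B6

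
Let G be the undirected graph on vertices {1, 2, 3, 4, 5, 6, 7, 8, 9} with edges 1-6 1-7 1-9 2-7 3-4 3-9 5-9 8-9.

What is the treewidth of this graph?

1

A width-1 tree decomposition is:
Bags: B1 = {1, 9}  B2 = {3, 9}  B3 = {1, 7}  B4 = {8, 9}  B5 = {5, 9}  B6 = {1, 6}  B7 = {2, 7}  B8 = {3, 4}
Tree: B1–B2, B1–B3, B1–B4, B4–B5, B3–B6, B3–B7, B2–B8
Every bag has size at most 2, so the width is 2 − 1 = 1 and tw(G) ≤ 1. Any graph with an edge has treewidth ≥ 1, and G has the edge 9–1. The upper and lower bounds meet at 1, so that is the treewidth.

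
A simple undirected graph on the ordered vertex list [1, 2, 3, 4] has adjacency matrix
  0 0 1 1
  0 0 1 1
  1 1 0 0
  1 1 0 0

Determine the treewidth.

A width-2 tree decomposition is:
Bags: B1 = {1, 2, 4}  B2 = {1, 2, 3}
Tree: B1–B2
The largest bag has 3 vertices, giving width 2; this decomposition certifies tw(G) ≤ 2. For the lower bound, G contains the cycle 2–4–1–3–2, so G is not a forest; only forests have treewidth ≤ 1, hence tw(G) ≥ 2. Hence tw(G) = 2 exactly.

2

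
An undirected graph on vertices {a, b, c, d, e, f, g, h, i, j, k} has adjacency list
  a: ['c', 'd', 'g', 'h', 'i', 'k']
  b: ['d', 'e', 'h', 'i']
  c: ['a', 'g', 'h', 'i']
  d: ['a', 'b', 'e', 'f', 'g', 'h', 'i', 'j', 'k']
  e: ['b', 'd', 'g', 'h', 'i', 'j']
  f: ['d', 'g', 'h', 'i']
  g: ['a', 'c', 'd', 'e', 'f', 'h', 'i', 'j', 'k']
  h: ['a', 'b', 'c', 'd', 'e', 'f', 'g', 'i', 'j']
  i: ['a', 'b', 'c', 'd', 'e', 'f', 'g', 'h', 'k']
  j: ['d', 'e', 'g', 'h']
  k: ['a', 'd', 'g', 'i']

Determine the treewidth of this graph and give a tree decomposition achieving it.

Treewidth 4.
One such decomposition:
Bags: B1 = {d, e, g, h, i}  B2 = {d, e, g, h, j}  B3 = {b, d, e, h, i}  B4 = {a, d, g, h, i}  B5 = {a, c, g, h, i}  B6 = {a, d, g, i, k}  B7 = {d, f, g, h, i}
Tree: B1–B2, B1–B3, B1–B4, B4–B5, B4–B6, B1–B7

Each bag holds 5 vertices, so the decomposition has width 4, which upper-bounds the treewidth. On the other hand G contains the 5-clique {d, e, g, h, j}. A clique must lie in a single bag of any decomposition, so no decomposition can have width below 4. Hence tw(G) = 4 exactly.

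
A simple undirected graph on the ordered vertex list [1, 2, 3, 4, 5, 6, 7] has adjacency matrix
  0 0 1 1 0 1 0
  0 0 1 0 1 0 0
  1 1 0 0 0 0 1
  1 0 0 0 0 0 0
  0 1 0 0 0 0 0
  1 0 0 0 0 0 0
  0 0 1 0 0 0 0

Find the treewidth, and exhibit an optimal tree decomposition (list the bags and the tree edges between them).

Treewidth 1.
One such decomposition:
Bags: B1 = {1, 3}  B2 = {1, 4}  B3 = {1, 6}  B4 = {3, 7}  B5 = {2, 3}  B6 = {2, 5}
Tree: B1–B2, B1–B3, B1–B4, B4–B5, B5–B6

Every bag has size at most 2, so the width is 2 − 1 = 1 and tw(G) ≤ 1. Any graph with an edge has treewidth ≥ 1, and G has the edge 1–3. Hence tw(G) = 1 exactly.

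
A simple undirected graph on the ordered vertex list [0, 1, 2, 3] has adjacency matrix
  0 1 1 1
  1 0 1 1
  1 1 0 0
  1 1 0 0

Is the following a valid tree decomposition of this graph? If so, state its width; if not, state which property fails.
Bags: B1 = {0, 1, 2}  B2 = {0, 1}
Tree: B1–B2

No — vertex 3 appears in no bag.

A tree decomposition must satisfy three properties: every vertex lies in some bag; for every edge, both endpoints lie together in some bag; and for every vertex, the bags containing it form a connected subtree. Here vertex 3 appears in no bag, so the decomposition is invalid.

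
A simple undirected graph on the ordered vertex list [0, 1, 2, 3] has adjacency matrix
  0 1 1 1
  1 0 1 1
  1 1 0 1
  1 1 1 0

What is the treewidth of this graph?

A width-3 tree decomposition is:
Bags: B1 = {0, 1, 2, 3}
Tree: (single bag)
A single bag containing all 4 vertices is trivially a valid decomposition of width 3. On the other hand G contains the 4-clique {0, 1, 2, 3}. A clique must lie in a single bag of any decomposition, so no decomposition can have width below 3. Combining the bounds, tw(G) = 3.

3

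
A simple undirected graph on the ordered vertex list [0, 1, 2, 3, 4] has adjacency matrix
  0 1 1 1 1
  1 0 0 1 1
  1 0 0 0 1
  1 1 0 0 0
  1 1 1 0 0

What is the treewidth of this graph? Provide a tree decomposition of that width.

Treewidth 2.
One optimal decomposition is:
Bags: B1 = {0, 1, 3}  B2 = {0, 1, 4}  B3 = {0, 2, 4}
Tree: B1–B2, B2–B3

Each bag holds 3 vertices, so the decomposition has width 2, which upper-bounds the treewidth. Conversely, {0, 1, 3} is a clique of size 3, and the vertices of any clique must share a bag in every tree decomposition; so some bag has ≥ 3 vertices and tw(G) ≥ 2. Hence tw(G) = 2 exactly.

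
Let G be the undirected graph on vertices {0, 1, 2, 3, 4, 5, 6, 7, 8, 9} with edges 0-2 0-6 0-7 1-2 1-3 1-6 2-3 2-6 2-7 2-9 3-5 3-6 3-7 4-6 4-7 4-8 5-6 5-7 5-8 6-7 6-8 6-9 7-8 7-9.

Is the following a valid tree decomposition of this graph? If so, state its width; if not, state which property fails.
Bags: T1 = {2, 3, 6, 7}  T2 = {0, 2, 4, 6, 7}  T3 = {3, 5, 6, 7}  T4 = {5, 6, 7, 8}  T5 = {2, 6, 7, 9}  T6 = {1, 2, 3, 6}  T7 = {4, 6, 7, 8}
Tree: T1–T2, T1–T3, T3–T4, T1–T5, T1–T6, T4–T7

No — bags containing vertex 4 are not connected in the tree.

A tree decomposition must satisfy three properties: every vertex lies in some bag; for every edge, both endpoints lie together in some bag; and for every vertex, the bags containing it form a connected subtree. Here bags containing vertex 4 are not connected in the tree, so the decomposition is invalid.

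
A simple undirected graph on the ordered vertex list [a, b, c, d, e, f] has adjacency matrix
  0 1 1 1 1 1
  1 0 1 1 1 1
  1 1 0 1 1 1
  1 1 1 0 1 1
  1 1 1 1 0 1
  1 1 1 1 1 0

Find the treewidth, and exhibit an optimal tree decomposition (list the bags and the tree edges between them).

A single bag containing all 6 vertices is trivially a valid decomposition of width 5. On the other hand G contains the 6-clique {a, b, c, d, e, f}. A clique must lie in a single bag of any decomposition, so no decomposition can have width below 5. Combining the bounds, tw(G) = 5.

Treewidth 5.
Bags: B1 = {a, b, c, d, e, f}
Tree: (single bag)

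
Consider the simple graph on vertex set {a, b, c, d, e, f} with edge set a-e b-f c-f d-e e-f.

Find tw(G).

1

A width-1 tree decomposition is:
Bags: B1 = {d, e}  B2 = {e, f}  B3 = {b, f}  B4 = {a, e}  B5 = {c, f}
Tree: B1–B2, B2–B3, B2–B4, B3–B5
The largest bag has 2 vertices, giving width 1; this decomposition certifies tw(G) ≤ 1. Any graph with an edge has treewidth ≥ 1, and G has the edge d–e. The upper and lower bounds meet at 1, so that is the treewidth.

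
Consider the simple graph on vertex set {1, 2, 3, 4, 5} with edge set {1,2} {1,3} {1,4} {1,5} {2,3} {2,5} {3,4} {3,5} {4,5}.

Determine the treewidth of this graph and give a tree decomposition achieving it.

Treewidth 3.
One optimal decomposition is:
Bags: B1 = {1, 3, 4, 5}  B2 = {1, 2, 3, 5}
Tree: B1–B2

Each bag holds 4 vertices, so the decomposition has width 3, which upper-bounds the treewidth. For the lower bound, the 4 vertices {1, 2, 3, 5} are pairwise adjacent, and any tree decomposition puts a clique entirely inside one bag — forcing width ≥ 3. The upper and lower bounds meet at 3, so that is the treewidth.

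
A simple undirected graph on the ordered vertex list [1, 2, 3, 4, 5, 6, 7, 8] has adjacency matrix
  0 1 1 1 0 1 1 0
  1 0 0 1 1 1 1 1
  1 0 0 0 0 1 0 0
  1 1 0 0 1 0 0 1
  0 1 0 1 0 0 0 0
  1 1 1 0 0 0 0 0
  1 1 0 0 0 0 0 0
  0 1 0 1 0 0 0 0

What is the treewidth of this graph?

A width-2 tree decomposition is:
Bags: B1 = {1, 2, 4}  B2 = {2, 4, 8}  B3 = {2, 4, 5}  B4 = {1, 2, 6}  B5 = {1, 2, 7}  B6 = {1, 3, 6}
Tree: B1–B2, B2–B3, B1–B4, B4–B5, B4–B6
The largest bag has 3 vertices, giving width 2; this decomposition certifies tw(G) ≤ 2. On the other hand G contains the 3-clique {2, 4, 8}. A clique must lie in a single bag of any decomposition, so no decomposition can have width below 2. Hence tw(G) = 2 exactly.

2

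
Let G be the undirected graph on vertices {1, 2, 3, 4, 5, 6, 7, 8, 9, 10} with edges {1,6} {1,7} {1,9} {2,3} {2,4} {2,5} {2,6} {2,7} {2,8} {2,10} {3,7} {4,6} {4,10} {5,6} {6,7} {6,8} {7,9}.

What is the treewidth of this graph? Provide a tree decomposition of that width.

Each bag holds 3 vertices, so the decomposition has width 2, which upper-bounds the treewidth. For the lower bound, the 3 vertices {1, 7, 9} are pairwise adjacent, and any tree decomposition puts a clique entirely inside one bag — forcing width ≥ 2. Combining the bounds, tw(G) = 2.

Treewidth 2.
One such decomposition:
Bags: B1 = {2, 6, 7}  B2 = {2, 4, 6}  B3 = {2, 6, 8}  B4 = {1, 6, 7}  B5 = {2, 3, 7}  B6 = {2, 4, 10}  B7 = {2, 5, 6}  B8 = {1, 7, 9}
Tree: B1–B2, B1–B3, B1–B4, B1–B5, B2–B6, B3–B7, B4–B8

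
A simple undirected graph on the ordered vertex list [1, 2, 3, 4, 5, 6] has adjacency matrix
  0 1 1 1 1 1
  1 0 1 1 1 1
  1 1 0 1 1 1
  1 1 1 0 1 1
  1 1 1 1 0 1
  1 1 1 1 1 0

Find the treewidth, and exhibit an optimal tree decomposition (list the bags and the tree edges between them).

A single bag containing all 6 vertices is trivially a valid decomposition of width 5. On the other hand G contains the 6-clique {1, 2, 3, 4, 5, 6}. A clique must lie in a single bag of any decomposition, so no decomposition can have width below 5. Therefore the treewidth is 5.

Treewidth 5.
Bags: B1 = {1, 2, 3, 4, 5, 6}
Tree: (single bag)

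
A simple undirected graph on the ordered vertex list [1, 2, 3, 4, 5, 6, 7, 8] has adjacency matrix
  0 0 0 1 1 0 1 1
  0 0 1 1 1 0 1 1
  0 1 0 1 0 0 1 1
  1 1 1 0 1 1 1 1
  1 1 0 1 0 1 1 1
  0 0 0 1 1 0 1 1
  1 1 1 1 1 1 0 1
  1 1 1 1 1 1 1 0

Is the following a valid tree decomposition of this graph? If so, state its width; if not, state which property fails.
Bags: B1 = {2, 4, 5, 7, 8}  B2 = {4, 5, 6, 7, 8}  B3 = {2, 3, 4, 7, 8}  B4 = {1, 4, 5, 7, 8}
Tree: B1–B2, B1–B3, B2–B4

Yes; width 4.

Checking the three conditions: (i) the bags cover all of {1, 2, 3, 4, 5, 6, 7, 8}; (ii) for each edge, some bag contains both endpoints; (iii) the bags containing any fixed vertex form a subtree. All hold, so the decomposition is valid with width 5 − 1 = 4.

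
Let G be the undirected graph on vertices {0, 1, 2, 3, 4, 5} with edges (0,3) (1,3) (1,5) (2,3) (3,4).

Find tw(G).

1

A width-1 tree decomposition is:
Bags: B1 = {3, 4}  B2 = {2, 3}  B3 = {1, 3}  B4 = {1, 5}  B5 = {0, 3}
Tree: B1–B2, B1–B3, B3–B4, B1–B5
Every bag has size at most 2, so the width is 2 − 1 = 1 and tw(G) ≤ 1. Since G has at least one edge (e.g. 3–4), it is not an edgeless graph, so tw(G) ≥ 1. Combining the bounds, tw(G) = 1.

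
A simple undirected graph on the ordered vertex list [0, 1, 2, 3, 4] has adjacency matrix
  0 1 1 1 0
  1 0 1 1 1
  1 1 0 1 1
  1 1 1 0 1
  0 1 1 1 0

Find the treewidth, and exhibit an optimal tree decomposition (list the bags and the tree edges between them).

Treewidth 3.
One such decomposition:
Bags: B1 = {0, 1, 2, 3}  B2 = {1, 2, 3, 4}
Tree: B1–B2

Each bag holds 4 vertices, so the decomposition has width 3, which upper-bounds the treewidth. For the lower bound, the 4 vertices {0, 1, 2, 3} are pairwise adjacent, and any tree decomposition puts a clique entirely inside one bag — forcing width ≥ 3. Hence tw(G) = 3 exactly.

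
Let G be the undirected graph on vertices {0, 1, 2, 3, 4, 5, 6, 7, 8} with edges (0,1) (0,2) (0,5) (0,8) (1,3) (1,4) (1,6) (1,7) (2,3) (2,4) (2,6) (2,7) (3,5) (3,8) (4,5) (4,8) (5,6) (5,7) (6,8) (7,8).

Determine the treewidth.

A width-4 tree decomposition is:
Bags: B1 = {1, 2, 5, 6, 8}  B2 = {1, 2, 5, 7, 8}  B3 = {1, 2, 4, 5, 8}  B4 = {1, 2, 3, 5, 8}  B5 = {0, 1, 2, 5, 8}
Tree: B1–B2, B2–B3, B3–B4, B4–B5
The largest bag has 5 vertices, giving width 4; this decomposition certifies tw(G) ≤ 4. For the lower bound: the 5 vertex sets {6,8}, {5,7}, {2,4}, {1}, {3} are disjoint, each induces a connected subgraph, and every pair is joined by at least one edge of G. Contracting each set to a single vertex therefore yields K_{5} as a minor, and since treewidth is minor-monotone, tw(G) ≥ tw(K_{5}) = 4. Hence tw(G) = 4 exactly.

4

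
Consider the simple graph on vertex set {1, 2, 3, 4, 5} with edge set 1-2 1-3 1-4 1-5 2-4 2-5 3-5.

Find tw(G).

2

A width-2 tree decomposition is:
Bags: B1 = {1, 2, 5}  B2 = {1, 2, 4}  B3 = {1, 3, 5}
Tree: B1–B2, B1–B3
The largest bag has 3 vertices, giving width 2; this decomposition certifies tw(G) ≤ 2. On the other hand G contains the 3-clique {1, 2, 4}. A clique must lie in a single bag of any decomposition, so no decomposition can have width below 2. Combining the bounds, tw(G) = 2.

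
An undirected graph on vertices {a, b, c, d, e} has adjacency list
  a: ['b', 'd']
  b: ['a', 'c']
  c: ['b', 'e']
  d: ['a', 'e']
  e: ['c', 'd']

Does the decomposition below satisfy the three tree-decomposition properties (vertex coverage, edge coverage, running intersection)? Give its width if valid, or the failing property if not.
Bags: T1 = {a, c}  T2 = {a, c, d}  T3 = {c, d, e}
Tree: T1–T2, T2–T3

No — vertex b appears in no bag.

A tree decomposition must satisfy three properties: every vertex lies in some bag; for every edge, both endpoints lie together in some bag; and for every vertex, the bags containing it form a connected subtree. Here vertex b appears in no bag, so the decomposition is invalid.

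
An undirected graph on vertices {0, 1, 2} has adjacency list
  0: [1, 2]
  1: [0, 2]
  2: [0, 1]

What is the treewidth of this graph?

2

A width-2 tree decomposition is:
Bags: B1 = {0, 1, 2}
Tree: (single bag)
With just one bag of size 3, the width is 3 − 1 = 2, so tw(G) ≤ 2. Conversely, {0, 1, 2} is a clique of size 3, and the vertices of any clique must share a bag in every tree decomposition; so some bag has ≥ 3 vertices and tw(G) ≥ 2. The upper and lower bounds meet at 2, so that is the treewidth.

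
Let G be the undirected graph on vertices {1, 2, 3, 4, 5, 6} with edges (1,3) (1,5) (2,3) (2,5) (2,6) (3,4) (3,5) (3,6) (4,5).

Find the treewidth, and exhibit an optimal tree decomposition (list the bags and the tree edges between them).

Treewidth 2.
One optimal decomposition is:
Bags: B1 = {3, 4, 5}  B2 = {2, 3, 5}  B3 = {2, 3, 6}  B4 = {1, 3, 5}
Tree: B1–B2, B2–B3, B2–B4

Each bag holds 3 vertices, so the decomposition has width 2, which upper-bounds the treewidth. Conversely, {1, 3, 5} is a clique of size 3, and the vertices of any clique must share a bag in every tree decomposition; so some bag has ≥ 3 vertices and tw(G) ≥ 2. Combining the bounds, tw(G) = 2.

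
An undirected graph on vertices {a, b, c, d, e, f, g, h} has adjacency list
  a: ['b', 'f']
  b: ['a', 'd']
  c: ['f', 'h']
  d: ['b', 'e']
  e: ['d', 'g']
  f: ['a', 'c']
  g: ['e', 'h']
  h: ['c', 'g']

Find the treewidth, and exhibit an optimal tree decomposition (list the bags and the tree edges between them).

Every bag has size at most 3, so the width is 3 − 1 = 2 and tw(G) ≤ 2. Since a–b–d–e–g–h–c–f–a is a cycle in G, G is not acyclic. Forests are exactly the graphs of treewidth ≤ 1, so tw(G) ≥ 2. Hence tw(G) = 2 exactly.

Treewidth 2.
One optimal decomposition is:
Bags: B1 = {a, b, d}  B2 = {a, d, e}  B3 = {a, e, g}  B4 = {a, g, h}  B5 = {a, c, h}  B6 = {a, c, f}
Tree: B1–B2, B2–B3, B3–B4, B4–B5, B5–B6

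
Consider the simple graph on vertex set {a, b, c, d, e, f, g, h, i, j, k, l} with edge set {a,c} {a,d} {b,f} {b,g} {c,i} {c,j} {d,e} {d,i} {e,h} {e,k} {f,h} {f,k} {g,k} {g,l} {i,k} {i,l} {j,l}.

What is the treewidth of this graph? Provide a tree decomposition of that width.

Treewidth 3.
One such decomposition:
Bags: B1 = {a, c, j, l}  B2 = {a, c, i, l}  B3 = {a, d, i, l}  B4 = {d, g, i, l}  B5 = {d, g, i, k}  B6 = {d, e, g, k}  B7 = {b, e, g, k}  B8 = {b, e, f, k}  B9 = {b, e, f, h}
Tree: B1–B2, B2–B3, B3–B4, B4–B5, B5–B6, B6–B7, B7–B8, B8–B9

Every bag has size at most 4, so the width is 4 − 1 = 3 and tw(G) ≤ 3. For the lower bound: the 4 vertex sets {a,c,j}, {l}, {i}, {d,e,g,k} are disjoint, each induces a connected subgraph, and every pair is joined by at least one edge of G. Contracting each set to a single vertex therefore yields K_{4} as a minor, and since treewidth is minor-monotone, tw(G) ≥ tw(K_{4}) = 3. Therefore the treewidth is 3.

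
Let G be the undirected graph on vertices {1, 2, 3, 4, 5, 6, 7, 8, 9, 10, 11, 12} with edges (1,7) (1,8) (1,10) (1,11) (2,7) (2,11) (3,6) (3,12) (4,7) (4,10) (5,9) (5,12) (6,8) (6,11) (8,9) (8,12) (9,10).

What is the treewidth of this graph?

3

A width-3 tree decomposition is:
Bags: B1 = {3, 5, 9, 12}  B2 = {3, 8, 9, 12}  B3 = {3, 6, 8, 9}  B4 = {6, 8, 9, 10}  B5 = {1, 6, 8, 10}  B6 = {1, 6, 10, 11}  B7 = {1, 4, 10, 11}  B8 = {1, 4, 7, 11}  B9 = {2, 4, 7, 11}
Tree: B1–B2, B2–B3, B3–B4, B4–B5, B5–B6, B6–B7, B7–B8, B8–B9
Each bag holds 4 vertices, so the decomposition has width 3, which upper-bounds the treewidth. For the lower bound: the 4 vertex sets {3,5,12}, {9}, {8}, {1,6,10,11} are disjoint, each induces a connected subgraph, and every pair is joined by at least one edge of G. Contracting each set to a single vertex therefore yields K_{4} as a minor, and since treewidth is minor-monotone, tw(G) ≥ tw(K_{4}) = 3. Combining the bounds, tw(G) = 3.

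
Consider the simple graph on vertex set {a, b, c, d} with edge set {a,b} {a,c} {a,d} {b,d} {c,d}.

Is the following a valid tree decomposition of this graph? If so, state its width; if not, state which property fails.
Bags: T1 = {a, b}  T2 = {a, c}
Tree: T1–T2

No — vertex d appears in no bag.

A tree decomposition must satisfy three properties: every vertex lies in some bag; for every edge, both endpoints lie together in some bag; and for every vertex, the bags containing it form a connected subtree. Here vertex d appears in no bag, so the decomposition is invalid.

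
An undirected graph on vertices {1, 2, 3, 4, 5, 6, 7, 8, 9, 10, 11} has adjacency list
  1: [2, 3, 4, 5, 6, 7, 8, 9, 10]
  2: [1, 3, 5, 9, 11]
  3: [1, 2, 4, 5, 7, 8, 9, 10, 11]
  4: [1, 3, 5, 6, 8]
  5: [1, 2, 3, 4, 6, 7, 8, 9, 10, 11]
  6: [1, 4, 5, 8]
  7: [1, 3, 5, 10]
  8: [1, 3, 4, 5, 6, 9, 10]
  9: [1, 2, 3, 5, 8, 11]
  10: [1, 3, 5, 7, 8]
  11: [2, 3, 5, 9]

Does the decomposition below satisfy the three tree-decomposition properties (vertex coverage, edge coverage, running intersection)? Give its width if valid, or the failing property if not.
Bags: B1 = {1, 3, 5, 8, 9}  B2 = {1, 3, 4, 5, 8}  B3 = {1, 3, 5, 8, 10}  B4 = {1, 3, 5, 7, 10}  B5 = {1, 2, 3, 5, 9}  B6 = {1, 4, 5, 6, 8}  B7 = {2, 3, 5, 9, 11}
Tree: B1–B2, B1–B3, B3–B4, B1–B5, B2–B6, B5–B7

Every vertex of G appears in some bag (union = {1, 2, 3, 4, 5, 6, 7, 8, 9, 10, 11}); every edge is covered by a bag; and for each vertex v the set of bags containing v is connected in the bag tree. The decomposition is therefore valid. The largest bag has 5 vertices, so the width is 4.

Yes; width 4.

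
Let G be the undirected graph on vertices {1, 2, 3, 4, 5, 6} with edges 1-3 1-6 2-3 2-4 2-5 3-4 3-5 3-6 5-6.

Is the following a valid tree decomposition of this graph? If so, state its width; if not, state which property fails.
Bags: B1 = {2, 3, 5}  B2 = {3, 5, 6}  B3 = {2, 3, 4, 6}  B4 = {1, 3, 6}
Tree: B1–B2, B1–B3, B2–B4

A tree decomposition must satisfy three properties: every vertex lies in some bag; for every edge, both endpoints lie together in some bag; and for every vertex, the bags containing it form a connected subtree. Here bags containing vertex 6 are not connected in the tree, so the decomposition is invalid.

No — bags containing vertex 6 are not connected in the tree.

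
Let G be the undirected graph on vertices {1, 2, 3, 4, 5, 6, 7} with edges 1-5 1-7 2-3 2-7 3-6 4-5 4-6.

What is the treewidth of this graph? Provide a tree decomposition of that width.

The largest bag has 3 vertices, giving width 2; this decomposition certifies tw(G) ≤ 2. Since 6–4–5–1–7–2–3–6 is a cycle in G, G is not acyclic. Forests are exactly the graphs of treewidth ≤ 1, so tw(G) ≥ 2. Therefore the treewidth is 2.

Treewidth 2.
Bags: B1 = {4, 5, 6}  B2 = {1, 5, 6}  B3 = {1, 6, 7}  B4 = {2, 6, 7}  B5 = {2, 3, 6}
Tree: B1–B2, B2–B3, B3–B4, B4–B5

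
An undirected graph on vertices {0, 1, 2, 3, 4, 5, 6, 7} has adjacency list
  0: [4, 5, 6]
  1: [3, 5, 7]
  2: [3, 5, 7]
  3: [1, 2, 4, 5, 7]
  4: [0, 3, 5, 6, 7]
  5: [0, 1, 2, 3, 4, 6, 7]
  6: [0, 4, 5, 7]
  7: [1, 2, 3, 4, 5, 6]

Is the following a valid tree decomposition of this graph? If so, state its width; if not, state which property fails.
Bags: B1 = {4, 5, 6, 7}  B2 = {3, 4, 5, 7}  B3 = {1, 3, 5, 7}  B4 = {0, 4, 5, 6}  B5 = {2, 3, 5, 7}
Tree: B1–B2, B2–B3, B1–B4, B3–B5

Yes; width 3.

Checking the three conditions: (i) the bags cover all of {0, 1, 2, 3, 4, 5, 6, 7}; (ii) for each edge, some bag contains both endpoints; (iii) the bags containing any fixed vertex form a subtree. All hold, so the decomposition is valid with width 4 − 1 = 3.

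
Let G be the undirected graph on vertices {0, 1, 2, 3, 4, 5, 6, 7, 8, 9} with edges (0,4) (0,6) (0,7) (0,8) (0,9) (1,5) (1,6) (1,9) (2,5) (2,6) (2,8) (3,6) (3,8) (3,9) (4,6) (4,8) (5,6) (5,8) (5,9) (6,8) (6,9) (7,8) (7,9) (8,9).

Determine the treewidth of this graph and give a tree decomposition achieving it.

Each bag holds 4 vertices, so the decomposition has width 3, which upper-bounds the treewidth. Conversely, {0, 6, 8, 9} is a clique of size 4, and the vertices of any clique must share a bag in every tree decomposition; so some bag has ≥ 4 vertices and tw(G) ≥ 3. The upper and lower bounds meet at 3, so that is the treewidth.

Treewidth 3.
One optimal decomposition is:
Bags: B1 = {5, 6, 8, 9}  B2 = {2, 5, 6, 8}  B3 = {3, 6, 8, 9}  B4 = {1, 5, 6, 9}  B5 = {0, 6, 8, 9}  B6 = {0, 7, 8, 9}  B7 = {0, 4, 6, 8}
Tree: B1–B2, B1–B3, B1–B4, B3–B5, B5–B6, B5–B7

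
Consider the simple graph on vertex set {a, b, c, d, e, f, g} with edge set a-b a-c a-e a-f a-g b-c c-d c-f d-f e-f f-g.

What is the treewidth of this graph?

2

A width-2 tree decomposition is:
Bags: B1 = {a, c, f}  B2 = {c, d, f}  B3 = {a, f, g}  B4 = {a, e, f}  B5 = {a, b, c}
Tree: B1–B2, B1–B3, B1–B4, B1–B5
Each bag holds 3 vertices, so the decomposition has width 2, which upper-bounds the treewidth. Conversely, {c, d, f} is a clique of size 3, and the vertices of any clique must share a bag in every tree decomposition; so some bag has ≥ 3 vertices and tw(G) ≥ 2. Combining the bounds, tw(G) = 2.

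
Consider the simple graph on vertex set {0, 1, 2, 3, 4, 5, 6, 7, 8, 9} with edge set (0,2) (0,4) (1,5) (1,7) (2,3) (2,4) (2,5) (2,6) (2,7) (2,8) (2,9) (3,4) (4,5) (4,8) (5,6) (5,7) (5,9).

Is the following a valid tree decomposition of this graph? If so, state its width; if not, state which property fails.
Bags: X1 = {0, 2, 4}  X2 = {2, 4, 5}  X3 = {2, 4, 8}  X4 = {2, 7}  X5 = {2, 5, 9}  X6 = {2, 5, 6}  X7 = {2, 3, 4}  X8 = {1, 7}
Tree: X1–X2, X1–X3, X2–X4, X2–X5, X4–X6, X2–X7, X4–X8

A tree decomposition must satisfy three properties: every vertex lies in some bag; for every edge, both endpoints lie together in some bag; and for every vertex, the bags containing it form a connected subtree. Here edge (5,7) lies in no bag, so the decomposition is invalid.

No — edge (5,7) lies in no bag.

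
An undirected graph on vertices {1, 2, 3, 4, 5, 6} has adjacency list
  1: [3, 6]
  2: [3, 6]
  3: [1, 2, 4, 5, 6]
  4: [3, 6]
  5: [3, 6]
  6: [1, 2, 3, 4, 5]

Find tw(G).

2

A width-2 tree decomposition is:
Bags: B1 = {3, 4, 6}  B2 = {2, 3, 6}  B3 = {3, 5, 6}  B4 = {1, 3, 6}
Tree: B1–B2, B1–B3, B1–B4
Each bag holds 3 vertices, so the decomposition has width 2, which upper-bounds the treewidth. For the lower bound, the 3 vertices {1, 3, 6} are pairwise adjacent, and any tree decomposition puts a clique entirely inside one bag — forcing width ≥ 2. The upper and lower bounds meet at 2, so that is the treewidth.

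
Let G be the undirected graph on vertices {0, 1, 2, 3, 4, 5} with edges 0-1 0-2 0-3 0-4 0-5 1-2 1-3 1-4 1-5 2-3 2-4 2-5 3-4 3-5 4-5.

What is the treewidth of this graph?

A width-5 tree decomposition is:
Bags: B1 = {0, 1, 2, 3, 4, 5}
Tree: (single bag)
A single bag containing all 6 vertices is trivially a valid decomposition of width 5. For the lower bound, the 6 vertices {0, 1, 2, 3, 4, 5} are pairwise adjacent, and any tree decomposition puts a clique entirely inside one bag — forcing width ≥ 5. Combining the bounds, tw(G) = 5.

5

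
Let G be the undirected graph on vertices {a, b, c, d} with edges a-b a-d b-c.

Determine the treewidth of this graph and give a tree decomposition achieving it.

Treewidth 1.
Bags: B1 = {b, c}  B2 = {a, b}  B3 = {a, d}
Tree: B1–B2, B2–B3

Each bag holds 2 vertices, so the decomposition has width 1, which upper-bounds the treewidth. Any graph with an edge has treewidth ≥ 1, and G has the edge c–b. The upper and lower bounds meet at 1, so that is the treewidth.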